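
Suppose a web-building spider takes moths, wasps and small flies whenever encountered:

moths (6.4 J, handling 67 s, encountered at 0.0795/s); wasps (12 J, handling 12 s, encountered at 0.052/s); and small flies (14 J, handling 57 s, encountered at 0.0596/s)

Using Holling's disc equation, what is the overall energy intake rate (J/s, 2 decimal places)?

0.19 J/s

R = (0.0795×6.4 + 0.052×12 + 0.0596×14) / (1 + 0.0795×67 + 0.052×12 + 0.0596×57) = 1.967/10.35 = 0.1901 J/s.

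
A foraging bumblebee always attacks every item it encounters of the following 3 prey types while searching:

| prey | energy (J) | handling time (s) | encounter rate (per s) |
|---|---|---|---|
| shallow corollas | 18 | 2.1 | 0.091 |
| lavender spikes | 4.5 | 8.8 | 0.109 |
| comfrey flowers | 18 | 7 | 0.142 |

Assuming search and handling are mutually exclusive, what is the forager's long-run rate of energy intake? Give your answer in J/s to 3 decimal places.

Energy encountered per unit search time: 0.091×18 + 0.109×4.5 + 0.142×18 = 4.684 J/s.
Handling time per unit search time: 0.091×2.1 + 0.109×8.8 + 0.142×7 = 2.144.
Rate = 4.684/(1 + 2.144) = 1.49 J/s.

1.490 J/s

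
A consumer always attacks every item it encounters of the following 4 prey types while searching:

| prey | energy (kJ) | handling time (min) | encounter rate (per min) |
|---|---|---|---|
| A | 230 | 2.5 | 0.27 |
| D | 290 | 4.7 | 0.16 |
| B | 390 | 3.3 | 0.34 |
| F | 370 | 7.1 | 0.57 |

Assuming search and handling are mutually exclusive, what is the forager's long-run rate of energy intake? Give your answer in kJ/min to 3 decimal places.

59.505 kJ/min

R = (0.27×230 + 0.16×290 + 0.34×390 + 0.57×370) / (1 + 0.27×2.5 + 0.16×4.7 + 0.34×3.3 + 0.57×7.1) = 452/7.596 = 59.51 kJ/min.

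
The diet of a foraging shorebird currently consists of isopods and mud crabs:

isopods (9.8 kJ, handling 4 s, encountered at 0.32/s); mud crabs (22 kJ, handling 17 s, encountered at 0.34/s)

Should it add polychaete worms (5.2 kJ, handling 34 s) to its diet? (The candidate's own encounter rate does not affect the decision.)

No

On isopods and mud crabs alone, R = ΣλE/(1+Σλh) = 10.62/8.06 = 1.317 kJ/s.
polychaete worms: E/h = 5.2/34 = 0.1529 kJ/s.
0.1529 < 1.317, so adding polychaete worms would lower the average — exclude it.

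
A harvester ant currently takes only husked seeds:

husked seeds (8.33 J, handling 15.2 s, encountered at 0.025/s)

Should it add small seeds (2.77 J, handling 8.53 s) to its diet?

Yes

Current rate: (0.025×8.33)/(1 + 0.025×15.2) = 0.1509 J/s.
Profitability of small seeds: 2.77/8.53 = 0.3247 J/s.
Since 0.3247 > R, including small seeds increases the long-run rate.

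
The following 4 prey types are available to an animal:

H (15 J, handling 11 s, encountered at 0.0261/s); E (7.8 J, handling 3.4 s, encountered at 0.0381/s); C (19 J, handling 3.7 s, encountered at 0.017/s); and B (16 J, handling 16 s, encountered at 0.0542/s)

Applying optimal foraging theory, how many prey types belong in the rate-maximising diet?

Profitabilities (E/h, J/s): C 5.14, E 2.29, H 1.36, B 1. Add prey in this order while the next type's profitability exceeds the intake rate on those already taken.
Rate on top 1: 0.3039. E: 2.29 > 0.3039 → include.
Rate on top 2: 0.5201. H: 1.36 > 0.5201 → include.
Rate on top 3: 0.6838. B: 1 > 0.6838 → include.
Optimal diet: C, E, H, B — 4 of 4 types.

4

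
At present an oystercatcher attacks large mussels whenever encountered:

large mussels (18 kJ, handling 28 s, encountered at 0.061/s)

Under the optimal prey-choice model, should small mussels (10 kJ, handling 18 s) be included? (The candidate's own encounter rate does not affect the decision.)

Current rate: (0.061×18)/(1 + 0.061×28) = 0.4055 kJ/s.
small mussels: E/h = 10/18 = 0.5556 kJ/s.
0.5556 > 0.4055, so adding small mussels raises the average — include it.

Yes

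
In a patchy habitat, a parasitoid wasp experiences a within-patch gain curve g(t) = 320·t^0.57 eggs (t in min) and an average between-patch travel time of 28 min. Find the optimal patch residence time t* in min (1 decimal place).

37.1 min

Maximise g(t)/(T+t): set derivative to zero → g'(t)(T+t) = g(t).
g'(t) = 0.57·320·t^-0.43. Setting 0.57·320·t^-0.43 = 320·t^0.57/(28+t) gives 0.57(28+t) = t, so 0.43·t = 0.57×28.
t* = 0.57×28/0.43 = 37.12 min.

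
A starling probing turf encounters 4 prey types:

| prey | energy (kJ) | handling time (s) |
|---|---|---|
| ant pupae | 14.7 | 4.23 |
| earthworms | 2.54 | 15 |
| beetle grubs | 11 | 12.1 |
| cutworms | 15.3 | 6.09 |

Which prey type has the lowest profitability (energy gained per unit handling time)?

earthworms

In descending order of E/h:
ant pupae: 14.7/4.23 = 3.48 kJ/s
cutworms: 15.3/6.09 = 2.51 kJ/s
beetle grubs: 11/12.1 = 0.909 kJ/s
earthworms: 2.54/15 = 0.169 kJ/s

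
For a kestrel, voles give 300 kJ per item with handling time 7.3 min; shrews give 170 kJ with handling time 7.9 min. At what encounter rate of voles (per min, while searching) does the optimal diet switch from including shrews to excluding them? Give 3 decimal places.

0.151 per min

The zero-one rule: include shrews iff E₂/h₂ > λE₁/(1+λh₁). Equality gives the switch point.
λE₁h₂ = E₂ + λE₂h₁ ⇒ λ = E₂/(E₁h₂ − E₂h₁) = 170/(2370 − 1241) = 0.1506 per min.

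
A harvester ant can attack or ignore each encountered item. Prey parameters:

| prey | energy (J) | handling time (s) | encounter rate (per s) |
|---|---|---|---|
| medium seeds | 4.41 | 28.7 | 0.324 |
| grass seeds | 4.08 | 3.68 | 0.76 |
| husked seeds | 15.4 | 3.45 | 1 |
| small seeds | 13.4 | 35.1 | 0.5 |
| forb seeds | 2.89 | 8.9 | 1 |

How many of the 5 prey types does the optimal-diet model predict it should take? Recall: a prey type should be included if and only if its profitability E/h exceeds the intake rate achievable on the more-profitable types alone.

1

Profitabilities (E/h, J/s): husked seeds 4.46, grass seeds 1.11, small seeds 0.382, forb seeds 0.325, medium seeds 0.154. Add prey in this order while the next type's profitability exceeds the intake rate on those already taken.
Rate on top 1: 3.461. grass seeds: 1.11 < 3.461 → exclude; stop.
Optimal diet: husked seeds — 1 of 5 types.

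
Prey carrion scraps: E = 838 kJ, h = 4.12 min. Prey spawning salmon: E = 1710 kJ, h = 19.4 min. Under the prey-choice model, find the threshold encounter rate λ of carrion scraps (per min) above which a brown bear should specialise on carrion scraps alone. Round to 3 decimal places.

0.186 per min

Drop spawning salmon once their profitability E₂/h₂ falls below the rate achievable on carrion scraps alone: E₂/h₂ = λE₁/(1 + λh₁).
Solve for λ: λE₁h₂ = E₂(1 + λh₁) → λ(E₁h₂ − E₂h₁) = E₂ → λ = E₂/(E₁h₂ − E₂h₁).
λ = 1710/(838×19.4 − 1710×4.12) = 1710/9212 = 0.1856 per min.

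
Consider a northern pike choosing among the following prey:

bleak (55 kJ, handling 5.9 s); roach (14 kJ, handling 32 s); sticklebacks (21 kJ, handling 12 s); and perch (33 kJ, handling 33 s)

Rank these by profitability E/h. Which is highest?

In descending order of E/h:
bleak: 55/5.9 = 9.32 kJ/s
sticklebacks: 21/12 = 1.75 kJ/s
perch: 33/33 = 1 kJ/s
roach: 14/32 = 0.438 kJ/s

bleak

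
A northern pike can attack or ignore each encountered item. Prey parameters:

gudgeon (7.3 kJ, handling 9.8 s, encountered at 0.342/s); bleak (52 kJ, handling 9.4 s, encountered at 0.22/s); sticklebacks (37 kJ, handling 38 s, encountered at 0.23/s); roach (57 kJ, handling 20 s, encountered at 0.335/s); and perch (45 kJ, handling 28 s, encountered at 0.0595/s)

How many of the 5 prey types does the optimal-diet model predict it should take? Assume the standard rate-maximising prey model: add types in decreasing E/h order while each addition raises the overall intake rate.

1

Profitabilities (E/h, kJ/s): bleak 5.53, roach 2.85, perch 1.61, sticklebacks 0.974, gudgeon 0.745. Add prey in this order while the next type's profitability exceeds the intake rate on those already taken.
Rate on top 1: 3.729. roach: 2.85 < 3.729 → exclude; stop.
Optimal diet: bleak — 1 of 5 types.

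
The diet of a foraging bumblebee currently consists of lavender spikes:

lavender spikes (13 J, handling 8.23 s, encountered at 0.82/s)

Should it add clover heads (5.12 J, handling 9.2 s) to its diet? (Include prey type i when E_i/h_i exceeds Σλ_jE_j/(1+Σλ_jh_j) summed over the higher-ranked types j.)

No

Current rate: (0.82×13)/(1 + 0.82×8.23) = 1.376 J/s.
Profitability of clover heads: 5.12/9.2 = 0.5565 J/s.
0.5565 < 1.376, so adding clover heads would lower the average — exclude it.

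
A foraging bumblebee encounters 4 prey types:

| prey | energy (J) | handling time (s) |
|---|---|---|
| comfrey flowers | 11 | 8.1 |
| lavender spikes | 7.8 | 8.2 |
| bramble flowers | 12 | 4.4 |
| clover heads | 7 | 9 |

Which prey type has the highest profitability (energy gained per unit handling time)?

Profitability E/h (J/s): comfrey flowers = 11/8.1 = 1.36, lavender spikes = 7.8/8.2 = 0.951, bramble flowers = 12/4.4 = 2.73, clover heads = 7/9 = 0.778.
Ranked: bramble flowers > comfrey flowers > lavender spikes > clover heads.

bramble flowers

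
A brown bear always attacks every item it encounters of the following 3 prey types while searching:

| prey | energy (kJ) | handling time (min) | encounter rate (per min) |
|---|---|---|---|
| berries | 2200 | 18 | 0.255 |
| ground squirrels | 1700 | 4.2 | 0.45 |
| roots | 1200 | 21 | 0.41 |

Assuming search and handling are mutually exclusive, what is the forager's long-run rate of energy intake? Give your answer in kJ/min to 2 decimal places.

Energy encountered per unit search time: 0.255×2200 + 0.45×1700 + 0.41×1200 = 1818 kJ/min.
Handling time per unit search time: 0.255×18 + 0.45×4.2 + 0.41×21 = 15.09.
Rate = 1818/(1 + 15.09) = 113 kJ/min.

112.99 kJ/min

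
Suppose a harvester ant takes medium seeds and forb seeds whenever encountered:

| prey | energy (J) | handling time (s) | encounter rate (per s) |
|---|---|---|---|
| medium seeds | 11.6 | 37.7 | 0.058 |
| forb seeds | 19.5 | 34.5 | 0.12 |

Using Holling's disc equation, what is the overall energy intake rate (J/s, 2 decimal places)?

0.41 J/s

R = Σλ_iE_i / (1 + Σλ_ih_i)
Numerator: 0.058×11.6 + 0.12×19.5 = 3.013
Denominator: 1 + 0.058×37.7 + 0.12×34.5 = 7.327
R = 3.013/7.327 = 0.4112 J/s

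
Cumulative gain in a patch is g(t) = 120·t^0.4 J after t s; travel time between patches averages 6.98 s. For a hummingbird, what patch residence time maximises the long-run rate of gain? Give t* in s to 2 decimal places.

4.65 s

By the marginal value theorem, leave when the instantaneous gain rate g'(t) equals the habitat-wide average g(t)/(T + t).
g'(t) = 0.4·120·t^-0.6. Setting 0.4·120·t^-0.6 = 120·t^0.4/(6.98+t) gives 0.4(6.98+t) = t, so 0.60·t = 0.4×6.98.
t* = 0.4×6.98/0.60 = 4.653 s.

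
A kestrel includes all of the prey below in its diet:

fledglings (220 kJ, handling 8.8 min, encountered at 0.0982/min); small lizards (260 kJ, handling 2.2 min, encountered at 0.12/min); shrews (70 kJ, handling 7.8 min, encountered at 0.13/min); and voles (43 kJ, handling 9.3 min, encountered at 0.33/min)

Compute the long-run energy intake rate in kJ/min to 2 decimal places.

12.25 kJ/min

R = (0.0982×220 + 0.12×260 + 0.13×70 + 0.33×43) / (1 + 0.0982×8.8 + 0.12×2.2 + 0.13×7.8 + 0.33×9.3) = 76.09/6.211 = 12.25 kJ/min.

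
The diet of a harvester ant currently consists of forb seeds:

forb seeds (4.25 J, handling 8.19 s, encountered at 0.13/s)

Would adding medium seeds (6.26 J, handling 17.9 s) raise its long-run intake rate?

Yes

On forb seeds alone, R = ΣλE/(1+Σλh) = 0.5525/2.065 = 0.2676 J/s.
medium seeds: E/h = 6.26/17.9 = 0.3497 J/s.
Since 0.3497 > R, including medium seeds increases the long-run rate.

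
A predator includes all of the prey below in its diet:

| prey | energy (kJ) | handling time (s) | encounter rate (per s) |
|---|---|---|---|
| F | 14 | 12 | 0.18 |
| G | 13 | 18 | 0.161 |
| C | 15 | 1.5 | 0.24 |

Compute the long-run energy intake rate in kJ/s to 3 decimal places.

1.280 kJ/s

R = (0.18×14 + 0.161×13 + 0.24×15) / (1 + 0.18×12 + 0.161×18 + 0.24×1.5) = 8.213/6.418 = 1.28 kJ/s.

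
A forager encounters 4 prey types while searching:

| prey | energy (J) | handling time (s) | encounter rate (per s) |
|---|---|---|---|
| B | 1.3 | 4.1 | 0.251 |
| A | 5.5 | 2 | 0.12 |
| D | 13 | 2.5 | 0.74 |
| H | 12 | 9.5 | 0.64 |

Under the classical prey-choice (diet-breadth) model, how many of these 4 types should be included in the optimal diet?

E/h in descending order: D 5.2, A 2.75, H 1.26, B 0.317 J/s. The optimal diet is the largest prefix of this list for which every included type satisfies E_i/h_i > R on the types above it.
Rate on top 1: 3.375. A: 2.75 < 3.375 → exclude; stop.
Optimal diet: D — 1 of 4 types.

1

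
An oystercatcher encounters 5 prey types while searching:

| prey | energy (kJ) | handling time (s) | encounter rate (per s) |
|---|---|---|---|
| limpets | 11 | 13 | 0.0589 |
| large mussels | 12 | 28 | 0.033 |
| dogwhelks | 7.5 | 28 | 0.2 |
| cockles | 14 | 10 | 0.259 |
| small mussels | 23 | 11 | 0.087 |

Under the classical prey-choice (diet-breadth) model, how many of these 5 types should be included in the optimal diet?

E/h in descending order: small mussels 2.09, cockles 1.4, limpets 0.846, large mussels 0.429, dogwhelks 0.268 kJ/s. The optimal diet is the largest prefix of this list for which every included type satisfies E_i/h_i > R on the types above it.
Rate on top 1: 1.022. cockles: 1.4 > 1.022 → include.
Rate on top 2: 1.238. limpets: 0.846 < 1.238 → exclude; stop.
Optimal diet: small mussels, cockles — 2 of 5 types.

2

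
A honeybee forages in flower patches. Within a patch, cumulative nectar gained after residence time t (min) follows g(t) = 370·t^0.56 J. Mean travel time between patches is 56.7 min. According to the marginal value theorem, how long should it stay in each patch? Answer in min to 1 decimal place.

72.2 min

Maximise g(t)/(T+t): set derivative to zero → g'(t)(T+t) = g(t).
g'(t) = 0.56·370·t^-0.44. Setting 0.56·370·t^-0.44 = 370·t^0.56/(56.7+t) gives 0.56(56.7+t) = t, so 0.44·t = 0.56×56.7.
t* = 0.56×56.7/0.44 = 72.16 min.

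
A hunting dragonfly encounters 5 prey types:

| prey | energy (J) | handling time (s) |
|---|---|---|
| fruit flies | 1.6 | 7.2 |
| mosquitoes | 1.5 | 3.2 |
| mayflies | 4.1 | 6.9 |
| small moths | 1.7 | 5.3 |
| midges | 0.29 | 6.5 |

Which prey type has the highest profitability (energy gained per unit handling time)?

mayflies

In descending order of E/h:
mayflies: 4.1/6.9 = 0.594 J/s
mosquitoes: 1.5/3.2 = 0.469 J/s
small moths: 1.7/5.3 = 0.321 J/s
fruit flies: 1.6/7.2 = 0.222 J/s
midges: 0.29/6.5 = 0.0446 J/s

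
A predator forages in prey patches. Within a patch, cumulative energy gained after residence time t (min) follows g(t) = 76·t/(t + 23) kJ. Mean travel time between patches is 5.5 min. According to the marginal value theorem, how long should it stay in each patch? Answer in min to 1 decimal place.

By the marginal value theorem, leave when the instantaneous gain rate g'(t) equals the habitat-wide average g(t)/(T + t).
g'(t) = 76·23/(t + 23)². Setting 76·23/(t+23)² = 76t/[(t+23)(5.5+t)] gives 23(5.5+t) = t(t+23), so t² = 23×5.5 = 126.5.
t* = √126.5 = 11.25 min.

11.2 min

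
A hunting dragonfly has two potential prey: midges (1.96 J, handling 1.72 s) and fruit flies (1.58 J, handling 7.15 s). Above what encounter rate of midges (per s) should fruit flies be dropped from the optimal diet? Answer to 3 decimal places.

The zero-one rule: include fruit flies iff E₂/h₂ > λE₁/(1+λh₁). Equality gives the switch point.
λE₁h₂ = E₂ + λE₂h₁ ⇒ λ = E₂/(E₁h₂ − E₂h₁) = 1.58/(14.01 − 2.718) = 0.1399 per s.

0.140 per s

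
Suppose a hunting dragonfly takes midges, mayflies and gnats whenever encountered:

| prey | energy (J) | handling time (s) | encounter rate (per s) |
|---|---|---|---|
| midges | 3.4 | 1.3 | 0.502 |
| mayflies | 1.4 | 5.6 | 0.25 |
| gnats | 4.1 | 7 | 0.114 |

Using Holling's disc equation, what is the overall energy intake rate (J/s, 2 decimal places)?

0.66 J/s

R = (0.502×3.4 + 0.25×1.4 + 0.114×4.1) / (1 + 0.502×1.3 + 0.25×5.6 + 0.114×7) = 2.524/3.851 = 0.6555 J/s.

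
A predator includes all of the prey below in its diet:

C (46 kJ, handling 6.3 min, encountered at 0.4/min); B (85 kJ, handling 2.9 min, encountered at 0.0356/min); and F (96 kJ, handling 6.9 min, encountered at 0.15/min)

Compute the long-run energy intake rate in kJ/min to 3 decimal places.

7.691 kJ/min

R = (0.4×46 + 0.0356×85 + 0.15×96) / (1 + 0.4×6.3 + 0.0356×2.9 + 0.15×6.9) = 35.83/4.658 = 7.691 kJ/min.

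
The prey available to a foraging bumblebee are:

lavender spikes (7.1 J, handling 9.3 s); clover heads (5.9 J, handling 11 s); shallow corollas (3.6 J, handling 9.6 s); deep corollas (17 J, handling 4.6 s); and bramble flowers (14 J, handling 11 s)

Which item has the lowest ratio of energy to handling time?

In descending order of E/h:
deep corollas: 17/4.6 = 3.7 J/s
bramble flowers: 14/11 = 1.27 J/s
lavender spikes: 7.1/9.3 = 0.763 J/s
clover heads: 5.9/11 = 0.536 J/s
shallow corollas: 3.6/9.6 = 0.375 J/s

shallow corollas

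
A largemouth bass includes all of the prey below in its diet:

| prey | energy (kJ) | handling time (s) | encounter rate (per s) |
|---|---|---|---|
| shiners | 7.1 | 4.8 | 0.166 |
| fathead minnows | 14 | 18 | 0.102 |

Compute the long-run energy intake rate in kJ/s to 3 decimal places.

0.718 kJ/s

R = (0.166×7.1 + 0.102×14) / (1 + 0.166×4.8 + 0.102×18) = 2.607/3.633 = 0.7175 kJ/s.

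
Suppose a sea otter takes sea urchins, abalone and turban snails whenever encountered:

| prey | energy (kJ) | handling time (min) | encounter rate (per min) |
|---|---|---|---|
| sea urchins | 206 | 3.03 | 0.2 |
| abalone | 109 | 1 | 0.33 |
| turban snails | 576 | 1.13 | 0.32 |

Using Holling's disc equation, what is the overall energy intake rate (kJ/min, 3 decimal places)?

113.810 kJ/min

Energy encountered per unit search time: 0.2×206 + 0.33×109 + 0.32×576 = 261.5 kJ/min.
Handling time per unit search time: 0.2×3.03 + 0.33×1 + 0.32×1.13 = 1.298.
Rate = 261.5/(1 + 1.298) = 113.8 kJ/min.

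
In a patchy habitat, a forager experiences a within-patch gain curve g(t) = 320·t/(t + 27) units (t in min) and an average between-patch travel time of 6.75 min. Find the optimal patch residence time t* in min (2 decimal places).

Optimal t* satisfies g'(t*) = g(t*)/(T + t*).
g'(t) = 320·27/(t + 27)². Setting 320·27/(t+27)² = 320t/[(t+27)(6.75+t)] gives 27(6.75+t) = t(t+27), so t² = 27×6.75 = 182.2.
t* = √182.2 = 13.5 min.

13.50 min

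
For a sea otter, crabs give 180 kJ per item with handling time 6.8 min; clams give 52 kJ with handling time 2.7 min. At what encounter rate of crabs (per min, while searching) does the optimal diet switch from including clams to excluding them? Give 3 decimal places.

0.393 per min

At the threshold, the rate on crabs alone equals the profitability of clams: λ·180/(1 + λ·6.8) = 52/2.7 = 19.26.
Rearranging, λ(180 − 19.26×6.8) = 19.26, so λ = 19.26/49.04 = 0.3927 per min.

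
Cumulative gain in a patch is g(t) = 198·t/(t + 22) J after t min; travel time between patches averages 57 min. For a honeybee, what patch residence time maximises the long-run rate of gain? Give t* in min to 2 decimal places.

Optimal t* satisfies g'(t*) = g(t*)/(T + t*).
g'(t) = 198·22/(t + 22)². Setting 198·22/(t+22)² = 198t/[(t+22)(57+t)] gives 22(57+t) = t(t+22), so t² = 22×57 = 1254.
t* = √1254 = 35.41 min.

35.41 min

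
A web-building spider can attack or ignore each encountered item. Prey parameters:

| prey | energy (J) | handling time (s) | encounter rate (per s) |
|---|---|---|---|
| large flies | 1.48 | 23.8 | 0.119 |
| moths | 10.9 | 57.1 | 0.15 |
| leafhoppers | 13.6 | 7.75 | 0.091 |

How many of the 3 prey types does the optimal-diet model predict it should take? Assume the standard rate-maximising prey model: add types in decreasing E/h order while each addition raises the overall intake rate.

1

E/h in descending order: leafhoppers 1.75, moths 0.191, large flies 0.0622 J/s. The optimal diet is the largest prefix of this list for which every included type satisfies E_i/h_i > R on the types above it.
Rate on top 1: 0.7258. moths: 0.191 < 0.7258 → exclude; stop.
Optimal diet: leafhoppers — 1 of 3 types.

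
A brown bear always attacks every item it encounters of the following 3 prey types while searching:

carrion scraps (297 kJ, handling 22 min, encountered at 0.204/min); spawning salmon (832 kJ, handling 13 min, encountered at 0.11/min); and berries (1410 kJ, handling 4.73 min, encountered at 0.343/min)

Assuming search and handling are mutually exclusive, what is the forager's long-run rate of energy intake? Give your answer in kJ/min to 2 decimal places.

74.44 kJ/min

R = Σλ_iE_i / (1 + Σλ_ih_i)
Numerator: 0.204×297 + 0.11×832 + 0.343×1410 = 635.7
Denominator: 1 + 0.204×22 + 0.11×13 + 0.343×4.73 = 8.54
R = 635.7/8.54 = 74.44 kJ/min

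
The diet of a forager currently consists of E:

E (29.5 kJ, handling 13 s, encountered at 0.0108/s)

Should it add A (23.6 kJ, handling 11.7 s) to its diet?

Intake rate on the current diet: R = (0.0108×29.5) / (1 + 0.0108×13) = 0.3186/1.14 = 0.2794 kJ/s.
Profitability of A: 23.6/11.7 = 2.017 kJ/s.
2.017 > 0.2794, so adding A raises the average — include it.

Yes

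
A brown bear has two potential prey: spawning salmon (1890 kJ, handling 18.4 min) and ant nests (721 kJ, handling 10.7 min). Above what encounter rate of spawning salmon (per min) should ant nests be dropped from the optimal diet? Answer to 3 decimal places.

0.104 per min

The zero-one rule: include ant nests iff E₂/h₂ > λE₁/(1+λh₁). Equality gives the switch point.
λE₁h₂ = E₂ + λE₂h₁ ⇒ λ = E₂/(E₁h₂ − E₂h₁) = 721/(2.022e+04 − 1.327e+04) = 0.1036 per min.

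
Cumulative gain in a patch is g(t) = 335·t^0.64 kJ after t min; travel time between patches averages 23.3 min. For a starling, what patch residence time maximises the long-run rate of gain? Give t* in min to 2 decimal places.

Optimal t* satisfies g'(t*) = g(t*)/(T + t*).
g'(t) = 0.64·335·t^-0.36. Setting 0.64·335·t^-0.36 = 335·t^0.64/(23.3+t) gives 0.64(23.3+t) = t, so 0.36·t = 0.64×23.3.
t* = 0.64×23.3/0.36 = 41.42 min.

41.42 min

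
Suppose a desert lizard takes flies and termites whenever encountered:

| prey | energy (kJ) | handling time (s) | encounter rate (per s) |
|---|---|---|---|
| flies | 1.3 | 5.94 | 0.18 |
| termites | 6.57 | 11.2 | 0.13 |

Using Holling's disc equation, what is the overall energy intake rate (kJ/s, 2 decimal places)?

0.31 kJ/s

Energy encountered per unit search time: 0.18×1.3 + 0.13×6.57 = 1.088 kJ/s.
Handling time per unit search time: 0.18×5.94 + 0.13×11.2 = 2.525.
Rate = 1.088/(1 + 2.525) = 0.3087 kJ/s.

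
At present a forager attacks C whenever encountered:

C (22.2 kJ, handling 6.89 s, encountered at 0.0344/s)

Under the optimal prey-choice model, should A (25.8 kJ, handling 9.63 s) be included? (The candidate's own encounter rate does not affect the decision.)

On C alone, R = ΣλE/(1+Σλh) = 0.7637/1.237 = 0.6174 kJ/s.
A: E/h = 25.8/9.63 = 2.679 kJ/s.
Since 2.679 > R, including A increases the long-run rate.

Yes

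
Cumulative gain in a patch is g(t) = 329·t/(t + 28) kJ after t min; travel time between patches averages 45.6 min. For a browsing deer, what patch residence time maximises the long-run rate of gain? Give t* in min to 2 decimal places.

35.73 min

By the marginal value theorem, leave when the instantaneous gain rate g'(t) equals the habitat-wide average g(t)/(T + t).
g'(t) = 329·28/(t + 28)². Setting 329·28/(t+28)² = 329t/[(t+28)(45.6+t)] gives 28(45.6+t) = t(t+28), so t² = 28×45.6 = 1277.
t* = √1277 = 35.73 min.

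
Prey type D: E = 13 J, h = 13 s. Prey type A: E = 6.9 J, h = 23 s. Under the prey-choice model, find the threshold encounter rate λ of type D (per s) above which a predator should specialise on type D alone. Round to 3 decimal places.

0.033 per s

The zero-one rule: include type A iff E₂/h₂ > λE₁/(1+λh₁). Equality gives the switch point.
λE₁h₂ = E₂ + λE₂h₁ ⇒ λ = E₂/(E₁h₂ − E₂h₁) = 6.9/(299 − 89.7) = 0.03297 per s.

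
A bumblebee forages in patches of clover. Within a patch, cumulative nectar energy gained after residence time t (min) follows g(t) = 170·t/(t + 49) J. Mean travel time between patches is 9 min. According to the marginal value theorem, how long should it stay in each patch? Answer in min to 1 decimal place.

Optimal t* satisfies g'(t*) = g(t*)/(T + t*).
g'(t) = 170·49/(t + 49)². Setting 170·49/(t+49)² = 170t/[(t+49)(9+t)] gives 49(9+t) = t(t+49), so t² = 49×9 = 441.
t* = √441 = 21 min.

21.0 min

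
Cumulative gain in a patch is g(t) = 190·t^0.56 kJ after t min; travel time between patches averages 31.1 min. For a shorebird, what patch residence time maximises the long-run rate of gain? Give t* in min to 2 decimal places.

39.58 min

Maximise g(t)/(T+t): set derivative to zero → g'(t)(T+t) = g(t).
g'(t) = 0.56·190·t^-0.44. Setting 0.56·190·t^-0.44 = 190·t^0.56/(31.1+t) gives 0.56(31.1+t) = t, so 0.44·t = 0.56×31.1.
t* = 0.56×31.1/0.44 = 39.58 min.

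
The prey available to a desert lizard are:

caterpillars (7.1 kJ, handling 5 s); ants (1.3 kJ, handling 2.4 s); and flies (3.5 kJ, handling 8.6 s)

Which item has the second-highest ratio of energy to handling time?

In descending order of E/h:
caterpillars: 7.1/5 = 1.42 kJ/s
ants: 1.3/2.4 = 0.542 kJ/s
flies: 3.5/8.6 = 0.407 kJ/s

ants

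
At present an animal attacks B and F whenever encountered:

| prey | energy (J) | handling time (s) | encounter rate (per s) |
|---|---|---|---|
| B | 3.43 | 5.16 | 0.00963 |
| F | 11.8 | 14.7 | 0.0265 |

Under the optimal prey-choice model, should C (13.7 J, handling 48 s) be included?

On B and F alone, R = ΣλE/(1+Σλh) = 0.3457/1.439 = 0.2402 J/s.
C: E/h = 13.7/48 = 0.2854 J/s.
Since 0.2854 > R, including C increases the long-run rate.

Yes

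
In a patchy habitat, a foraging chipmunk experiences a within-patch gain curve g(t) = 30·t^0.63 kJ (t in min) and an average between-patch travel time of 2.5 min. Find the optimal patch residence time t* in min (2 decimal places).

4.26 min

Maximise g(t)/(T+t): set derivative to zero → g'(t)(T+t) = g(t).
g'(t) = 0.63·30·t^-0.37. Setting 0.63·30·t^-0.37 = 30·t^0.63/(2.5+t) gives 0.63(2.5+t) = t, so 0.37·t = 0.63×2.5.
t* = 0.63×2.5/0.37 = 4.257 min.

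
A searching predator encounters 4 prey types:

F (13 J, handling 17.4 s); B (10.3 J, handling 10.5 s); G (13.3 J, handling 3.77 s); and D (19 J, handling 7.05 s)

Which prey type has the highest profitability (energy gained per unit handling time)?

In descending order of E/h:
G: 13.3/3.77 = 3.53 J/s
D: 19/7.05 = 2.7 J/s
B: 10.3/10.5 = 0.981 J/s
F: 13/17.4 = 0.747 J/s

G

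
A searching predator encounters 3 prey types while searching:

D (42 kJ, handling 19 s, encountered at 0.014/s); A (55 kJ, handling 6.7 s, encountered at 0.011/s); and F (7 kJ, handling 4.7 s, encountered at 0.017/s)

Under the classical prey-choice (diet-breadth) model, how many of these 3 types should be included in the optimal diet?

E/h in descending order: A 8.21, D 2.21, F 1.49 kJ/s. The optimal diet is the largest prefix of this list for which every included type satisfies E_i/h_i > R on the types above it.
Rate on top 1: 0.5635. D: 2.21 > 0.5635 → include.
Rate on top 2: 0.8905. F: 1.49 > 0.8905 → include.
Optimal diet: A, D, F — 3 of 3 types.

3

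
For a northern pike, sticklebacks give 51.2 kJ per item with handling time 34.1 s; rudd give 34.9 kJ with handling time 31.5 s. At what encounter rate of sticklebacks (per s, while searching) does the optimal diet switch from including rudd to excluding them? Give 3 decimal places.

The zero-one rule: include rudd iff E₂/h₂ > λE₁/(1+λh₁). Equality gives the switch point.
λE₁h₂ = E₂ + λE₂h₁ ⇒ λ = E₂/(E₁h₂ − E₂h₁) = 34.9/(1613 − 1190) = 0.08256 per s.

0.083 per s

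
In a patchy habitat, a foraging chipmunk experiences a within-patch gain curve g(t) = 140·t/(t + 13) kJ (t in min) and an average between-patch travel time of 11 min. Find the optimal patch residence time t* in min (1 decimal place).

12.0 min

Optimal t* satisfies g'(t*) = g(t*)/(T + t*).
g'(t) = 140·13/(t + 13)². Setting 140·13/(t+13)² = 140t/[(t+13)(11+t)] gives 13(11+t) = t(t+13), so t² = 13×11 = 143.
t* = √143 = 11.96 min.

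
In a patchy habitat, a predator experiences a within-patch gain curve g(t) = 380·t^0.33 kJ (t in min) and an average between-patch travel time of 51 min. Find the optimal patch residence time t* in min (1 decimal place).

25.1 min

Maximise g(t)/(T+t): set derivative to zero → g'(t)(T+t) = g(t).
g'(t) = 0.33·380·t^-0.67. Setting 0.33·380·t^-0.67 = 380·t^0.33/(51+t) gives 0.33(51+t) = t, so 0.67·t = 0.33×51.
t* = 0.33×51/0.67 = 25.12 min.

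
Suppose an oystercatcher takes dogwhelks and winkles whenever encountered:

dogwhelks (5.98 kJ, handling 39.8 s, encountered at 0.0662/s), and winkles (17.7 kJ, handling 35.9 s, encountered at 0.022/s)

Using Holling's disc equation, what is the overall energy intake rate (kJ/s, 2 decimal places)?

R = Σλ_iE_i / (1 + Σλ_ih_i)
Numerator: 0.0662×5.98 + 0.022×17.7 = 0.7853
Denominator: 1 + 0.0662×39.8 + 0.022×35.9 = 4.425
R = 0.7853/4.425 = 0.1775 kJ/s

0.18 kJ/s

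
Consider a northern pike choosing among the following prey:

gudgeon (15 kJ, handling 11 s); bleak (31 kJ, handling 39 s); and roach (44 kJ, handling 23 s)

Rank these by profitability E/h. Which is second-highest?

gudgeon

Profitability E/h (kJ/s): gudgeon = 15/11 = 1.36, bleak = 31/39 = 0.795, roach = 44/23 = 1.91.
Ranked: roach > gudgeon > bleak.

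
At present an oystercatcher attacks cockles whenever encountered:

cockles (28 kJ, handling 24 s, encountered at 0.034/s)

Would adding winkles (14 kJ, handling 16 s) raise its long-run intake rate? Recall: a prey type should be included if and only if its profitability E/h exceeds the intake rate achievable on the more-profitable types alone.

Current rate: (0.034×28)/(1 + 0.034×24) = 0.5242 kJ/s.
Profitability of winkles: 14/16 = 0.875 kJ/s.
0.875 > 0.5242, so adding winkles raises the average — include it.

Yes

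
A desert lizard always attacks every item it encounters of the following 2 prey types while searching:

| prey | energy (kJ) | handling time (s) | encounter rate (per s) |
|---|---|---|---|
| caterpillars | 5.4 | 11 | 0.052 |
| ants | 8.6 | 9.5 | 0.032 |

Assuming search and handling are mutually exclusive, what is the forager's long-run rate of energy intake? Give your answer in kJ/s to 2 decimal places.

0.30 kJ/s

R = (0.052×5.4 + 0.032×8.6) / (1 + 0.052×11 + 0.032×9.5) = 0.556/1.876 = 0.2964 kJ/s.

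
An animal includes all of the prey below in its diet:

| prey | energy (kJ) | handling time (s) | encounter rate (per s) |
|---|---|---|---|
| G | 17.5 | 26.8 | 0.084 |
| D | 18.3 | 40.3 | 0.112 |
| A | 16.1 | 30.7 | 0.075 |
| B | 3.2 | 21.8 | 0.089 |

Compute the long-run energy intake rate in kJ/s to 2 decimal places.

0.42 kJ/s

Energy encountered per unit search time: 0.084×17.5 + 0.112×18.3 + 0.075×16.1 + 0.089×3.2 = 5.012 kJ/s.
Handling time per unit search time: 0.084×26.8 + 0.112×40.3 + 0.075×30.7 + 0.089×21.8 = 11.01.
Rate = 5.012/(1 + 11.01) = 0.4174 kJ/s.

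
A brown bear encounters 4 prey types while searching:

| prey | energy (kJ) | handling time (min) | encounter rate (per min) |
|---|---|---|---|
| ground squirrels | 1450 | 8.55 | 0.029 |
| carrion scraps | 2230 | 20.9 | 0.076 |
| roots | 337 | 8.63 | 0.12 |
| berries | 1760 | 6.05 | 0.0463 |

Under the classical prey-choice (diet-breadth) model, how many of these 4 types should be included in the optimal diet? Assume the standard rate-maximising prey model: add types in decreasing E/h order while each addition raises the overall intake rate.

3

E/h in descending order: berries 291, ground squirrels 170, carrion scraps 107, roots 39 kJ/min. The optimal diet is the largest prefix of this list for which every included type satisfies E_i/h_i > R on the types above it.
Rate on top 1: 63.66. ground squirrels: 170 > 63.66 → include.
Rate on top 2: 80.85. carrion scraps: 107 > 80.85 → include.
Rate on top 3: 94.02. roots: 39 < 94.02 → exclude; stop.
Optimal diet: berries, ground squirrels, carrion scraps — 3 of 4 types.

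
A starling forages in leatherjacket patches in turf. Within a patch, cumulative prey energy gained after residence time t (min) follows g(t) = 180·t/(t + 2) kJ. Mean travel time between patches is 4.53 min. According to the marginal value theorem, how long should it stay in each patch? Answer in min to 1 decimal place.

3.0 min

Maximise g(t)/(T+t): set derivative to zero → g'(t)(T+t) = g(t).
g'(t) = 180·2/(t + 2)². Setting 180·2/(t+2)² = 180t/[(t+2)(4.53+t)] gives 2(4.53+t) = t(t+2), so t² = 2×4.53 = 9.06.
t* = √9.06 = 3.01 min.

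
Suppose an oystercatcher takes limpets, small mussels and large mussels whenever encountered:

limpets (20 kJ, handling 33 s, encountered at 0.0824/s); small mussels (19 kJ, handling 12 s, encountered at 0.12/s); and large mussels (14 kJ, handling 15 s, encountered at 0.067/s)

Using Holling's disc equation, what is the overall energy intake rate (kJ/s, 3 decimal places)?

0.789 kJ/s

R = Σλ_iE_i / (1 + Σλ_ih_i)
Numerator: 0.0824×20 + 0.12×19 + 0.067×14 = 4.866
Denominator: 1 + 0.0824×33 + 0.12×12 + 0.067×15 = 6.164
R = 4.866/6.164 = 0.7894 kJ/s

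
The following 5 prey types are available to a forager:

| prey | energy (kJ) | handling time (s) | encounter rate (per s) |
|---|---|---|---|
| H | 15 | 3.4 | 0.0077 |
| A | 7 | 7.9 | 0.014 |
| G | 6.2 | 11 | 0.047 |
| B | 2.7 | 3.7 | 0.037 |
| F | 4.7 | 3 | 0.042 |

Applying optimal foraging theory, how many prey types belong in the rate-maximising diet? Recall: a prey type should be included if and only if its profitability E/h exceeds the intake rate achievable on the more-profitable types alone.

E/h in descending order: H 4.41, F 1.57, A 0.886, B 0.73, G 0.564 kJ/s. The optimal diet is the largest prefix of this list for which every included type satisfies E_i/h_i > R on the types above it.
Rate on top 1: 0.1126. F: 1.57 > 0.1126 → include.
Rate on top 2: 0.2716. A: 0.886 > 0.2716 → include.
Rate on top 3: 0.3254. B: 0.73 > 0.3254 → include.
Rate on top 4: 0.3649. G: 0.564 > 0.3649 → include.
Optimal diet: H, F, A, B, G — 5 of 5 types.

5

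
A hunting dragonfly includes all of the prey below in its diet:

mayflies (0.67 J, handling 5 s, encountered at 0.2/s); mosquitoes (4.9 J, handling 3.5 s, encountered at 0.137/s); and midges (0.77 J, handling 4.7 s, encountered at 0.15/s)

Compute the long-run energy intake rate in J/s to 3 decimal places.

0.289 J/s

R = (0.2×0.67 + 0.137×4.9 + 0.15×0.77) / (1 + 0.2×5 + 0.137×3.5 + 0.15×4.7) = 0.9208/3.184 = 0.2892 J/s.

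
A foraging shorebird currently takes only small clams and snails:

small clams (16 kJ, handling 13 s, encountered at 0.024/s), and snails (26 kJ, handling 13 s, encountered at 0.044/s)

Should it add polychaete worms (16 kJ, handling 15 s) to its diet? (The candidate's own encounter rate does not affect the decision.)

Yes

Current rate: (0.024×16 + 0.044×26)/(1 + 0.024×13 + 0.044×13) = 0.811 kJ/s.
Profitability of polychaete worms: 16/15 = 1.067 kJ/s.
1.067 > 0.811, so adding polychaete worms raises the average — include it.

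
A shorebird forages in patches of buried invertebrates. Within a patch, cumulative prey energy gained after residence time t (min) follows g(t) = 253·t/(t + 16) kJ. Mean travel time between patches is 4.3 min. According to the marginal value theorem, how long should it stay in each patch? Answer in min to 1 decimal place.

8.3 min

Optimal t* satisfies g'(t*) = g(t*)/(T + t*).
g'(t) = 253·16/(t + 16)². Setting 253·16/(t+16)² = 253t/[(t+16)(4.3+t)] gives 16(4.3+t) = t(t+16), so t² = 16×4.3 = 68.8.
t* = √68.8 = 8.295 min.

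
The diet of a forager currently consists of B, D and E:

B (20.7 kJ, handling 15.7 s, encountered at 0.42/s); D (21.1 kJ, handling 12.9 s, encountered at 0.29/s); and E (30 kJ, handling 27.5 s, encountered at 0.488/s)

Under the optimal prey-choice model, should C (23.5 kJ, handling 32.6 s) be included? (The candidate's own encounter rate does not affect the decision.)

Current rate: (0.42×20.7 + 0.29×21.1 + 0.488×30)/(1 + 0.42×15.7 + 0.29×12.9 + 0.488×27.5) = 1.19 kJ/s.
Profitability of C: 23.5/32.6 = 0.7209 kJ/s.
0.7209 < 1.19, so adding C would lower the average — exclude it.

No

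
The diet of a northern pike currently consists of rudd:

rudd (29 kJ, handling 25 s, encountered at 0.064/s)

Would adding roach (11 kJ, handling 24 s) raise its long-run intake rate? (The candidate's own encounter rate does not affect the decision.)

No

Intake rate on the current diet: R = (0.064×29) / (1 + 0.064×25) = 1.856/2.6 = 0.7138 kJ/s.
Profitability of roach: 11/24 = 0.4583 kJ/s.
Since 0.4583 < R, time spent handling roach is better spent searching.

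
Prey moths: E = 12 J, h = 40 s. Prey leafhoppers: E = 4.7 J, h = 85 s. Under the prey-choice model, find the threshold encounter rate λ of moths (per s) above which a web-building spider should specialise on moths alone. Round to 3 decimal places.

The zero-one rule: include leafhoppers iff E₂/h₂ > λE₁/(1+λh₁). Equality gives the switch point.
λE₁h₂ = E₂ + λE₂h₁ ⇒ λ = E₂/(E₁h₂ − E₂h₁) = 4.7/(1020 − 188) = 0.005649 per s.

0.006 per s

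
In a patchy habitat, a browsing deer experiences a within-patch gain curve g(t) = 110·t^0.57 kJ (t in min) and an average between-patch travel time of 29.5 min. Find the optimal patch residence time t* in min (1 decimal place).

Maximise g(t)/(T+t): set derivative to zero → g'(t)(T+t) = g(t).
g'(t) = 0.57·110·t^-0.43. Setting 0.57·110·t^-0.43 = 110·t^0.57/(29.5+t) gives 0.57(29.5+t) = t, so 0.43·t = 0.57×29.5.
t* = 0.57×29.5/0.43 = 39.1 min.

39.1 min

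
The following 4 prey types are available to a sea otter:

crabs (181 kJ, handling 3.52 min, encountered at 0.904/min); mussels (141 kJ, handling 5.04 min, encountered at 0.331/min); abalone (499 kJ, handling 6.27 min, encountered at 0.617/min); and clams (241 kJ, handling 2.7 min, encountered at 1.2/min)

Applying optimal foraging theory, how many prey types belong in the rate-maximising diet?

2

Profitabilities (E/h, kJ/min): clams 89.3, abalone 79.6, crabs 51.4, mussels 28. Add prey in this order while the next type's profitability exceeds the intake rate on those already taken.
Rate on top 1: 68.21. abalone: 79.6 > 68.21 → include.
Rate on top 2: 73.64. crabs: 51.4 < 73.64 → exclude; stop.
Optimal diet: clams, abalone — 2 of 4 types.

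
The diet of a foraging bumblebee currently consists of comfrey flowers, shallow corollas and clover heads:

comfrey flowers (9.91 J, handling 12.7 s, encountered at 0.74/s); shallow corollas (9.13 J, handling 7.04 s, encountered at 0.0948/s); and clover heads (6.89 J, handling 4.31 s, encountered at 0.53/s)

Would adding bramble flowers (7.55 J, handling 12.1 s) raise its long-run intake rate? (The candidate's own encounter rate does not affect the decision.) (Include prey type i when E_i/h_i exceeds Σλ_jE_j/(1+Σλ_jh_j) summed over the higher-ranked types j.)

On comfrey flowers, shallow corollas and clover heads alone, R = ΣλE/(1+Σλh) = 11.85/13.35 = 0.8877 J/s.
bramble flowers: E/h = 7.55/12.1 = 0.624 J/s.
Since 0.624 < R, time spent handling bramble flowers is better spent searching.

No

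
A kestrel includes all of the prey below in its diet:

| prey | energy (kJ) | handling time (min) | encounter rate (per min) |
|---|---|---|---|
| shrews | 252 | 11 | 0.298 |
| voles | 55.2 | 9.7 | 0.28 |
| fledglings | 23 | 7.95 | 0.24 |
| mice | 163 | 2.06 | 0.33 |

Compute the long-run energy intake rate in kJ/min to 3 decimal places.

Energy encountered per unit search time: 0.298×252 + 0.28×55.2 + 0.24×23 + 0.33×163 = 149.9 kJ/min.
Handling time per unit search time: 0.298×11 + 0.28×9.7 + 0.24×7.95 + 0.33×2.06 = 8.582.
Rate = 149.9/(1 + 8.582) = 15.64 kJ/min.

15.640 kJ/min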